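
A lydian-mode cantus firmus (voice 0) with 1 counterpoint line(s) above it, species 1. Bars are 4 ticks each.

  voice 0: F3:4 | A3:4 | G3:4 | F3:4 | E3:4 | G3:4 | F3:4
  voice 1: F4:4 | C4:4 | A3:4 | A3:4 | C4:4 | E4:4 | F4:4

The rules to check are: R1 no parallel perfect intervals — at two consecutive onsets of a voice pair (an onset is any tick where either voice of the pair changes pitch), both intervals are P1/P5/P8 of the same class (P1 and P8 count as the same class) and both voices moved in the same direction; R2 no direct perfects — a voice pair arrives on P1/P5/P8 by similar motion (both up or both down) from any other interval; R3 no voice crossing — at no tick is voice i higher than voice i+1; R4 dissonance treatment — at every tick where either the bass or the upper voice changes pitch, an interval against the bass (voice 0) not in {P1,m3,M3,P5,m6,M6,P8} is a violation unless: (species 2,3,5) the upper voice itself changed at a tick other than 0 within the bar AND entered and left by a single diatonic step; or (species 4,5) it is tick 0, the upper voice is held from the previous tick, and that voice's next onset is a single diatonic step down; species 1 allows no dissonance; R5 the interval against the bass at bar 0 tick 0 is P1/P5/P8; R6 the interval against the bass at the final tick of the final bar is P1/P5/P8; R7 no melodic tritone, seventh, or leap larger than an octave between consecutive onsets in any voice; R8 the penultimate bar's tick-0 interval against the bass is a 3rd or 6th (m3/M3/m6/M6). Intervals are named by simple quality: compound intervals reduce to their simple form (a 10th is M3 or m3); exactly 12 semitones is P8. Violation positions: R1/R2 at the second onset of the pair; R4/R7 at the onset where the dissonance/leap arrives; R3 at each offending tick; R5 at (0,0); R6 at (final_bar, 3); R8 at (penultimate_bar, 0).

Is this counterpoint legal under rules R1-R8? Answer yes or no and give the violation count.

bar 0: v0=F3 v1=F4 (P8)
bar 1: v0=A3 v1=C4 (m3)
bar 2: v0=G3 v1=A3 (M2)
bar 3: v0=F3 v1=A3 (M3)
bar 4: v0=E3 v1=C4 (m6)
bar 5: v0=G3 v1=E4 (M6)
bar 6: v0=F3 v1=F4 (P8)
  R4 @ bar2.0: G3/A3 M2 untreated

No (1 violations)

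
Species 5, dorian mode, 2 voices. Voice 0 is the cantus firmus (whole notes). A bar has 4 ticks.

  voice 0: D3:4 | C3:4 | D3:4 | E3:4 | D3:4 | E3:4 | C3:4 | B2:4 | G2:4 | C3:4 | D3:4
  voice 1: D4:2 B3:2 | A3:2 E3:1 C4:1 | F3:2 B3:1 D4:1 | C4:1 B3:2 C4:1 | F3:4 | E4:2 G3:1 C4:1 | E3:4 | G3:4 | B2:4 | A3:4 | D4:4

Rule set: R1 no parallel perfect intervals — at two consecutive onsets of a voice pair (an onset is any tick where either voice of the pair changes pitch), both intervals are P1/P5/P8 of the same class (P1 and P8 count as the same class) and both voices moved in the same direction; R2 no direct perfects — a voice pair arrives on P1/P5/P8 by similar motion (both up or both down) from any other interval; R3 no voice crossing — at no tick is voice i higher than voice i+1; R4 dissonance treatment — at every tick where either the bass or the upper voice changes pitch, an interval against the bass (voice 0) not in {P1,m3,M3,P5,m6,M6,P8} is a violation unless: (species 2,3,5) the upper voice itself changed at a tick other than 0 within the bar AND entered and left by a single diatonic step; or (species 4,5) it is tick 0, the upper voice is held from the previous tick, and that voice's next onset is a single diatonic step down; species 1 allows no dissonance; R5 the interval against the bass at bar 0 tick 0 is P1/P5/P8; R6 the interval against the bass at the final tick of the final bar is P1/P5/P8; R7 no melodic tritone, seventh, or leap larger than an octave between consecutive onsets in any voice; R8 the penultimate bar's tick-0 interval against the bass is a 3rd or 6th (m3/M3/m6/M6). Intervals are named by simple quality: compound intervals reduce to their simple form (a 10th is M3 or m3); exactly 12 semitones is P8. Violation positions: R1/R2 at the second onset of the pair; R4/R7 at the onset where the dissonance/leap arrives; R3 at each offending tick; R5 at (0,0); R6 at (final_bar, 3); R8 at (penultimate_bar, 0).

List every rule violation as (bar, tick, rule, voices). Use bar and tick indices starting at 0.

(2, 2, R7, (1,))
(5, 0, R2, (0, 1))
(5, 0, R7, (1,))
(9, 0, R7, (1,))
(10, 0, R2, (0, 1))

bar 0: v0=D3 v1=D4 downbeat P8
bar 1: v0=C3 v1=A3 downbeat M6
bar 2: v0=D3 v1=F3 downbeat m3
bar 3: v0=E3 v1=C4 downbeat m6
bar 4: v0=D3 v1=F3 downbeat m3
bar 5: v0=E3 v1=E4 downbeat P8
bar 6: v0=C3 v1=E3 downbeat M3
bar 7: v0=B2 v1=G3 downbeat m6
bar 8: v0=G2 v1=B2 downbeat M3
bar 9: v0=C3 v1=A3 downbeat M6
bar 10: v0=D3 v1=D4 downbeat P8
  -> R7 @ bar 2 tick 2 v(1,): F3->B3 leap 6st
  -> R2 @ bar 5 tick 0 v(0, 1): D3/F3 m3 -> E3/E4 P8 similar
  -> R7 @ bar 5 tick 0 v(1,): F3->E4 leap 11st
  -> R7 @ bar 9 tick 0 v(1,): B2->A3 leap 10st
  -> R2 @ bar 10 tick 0 v(0, 1): C3/A3 M6 -> D3/D4 P8 similar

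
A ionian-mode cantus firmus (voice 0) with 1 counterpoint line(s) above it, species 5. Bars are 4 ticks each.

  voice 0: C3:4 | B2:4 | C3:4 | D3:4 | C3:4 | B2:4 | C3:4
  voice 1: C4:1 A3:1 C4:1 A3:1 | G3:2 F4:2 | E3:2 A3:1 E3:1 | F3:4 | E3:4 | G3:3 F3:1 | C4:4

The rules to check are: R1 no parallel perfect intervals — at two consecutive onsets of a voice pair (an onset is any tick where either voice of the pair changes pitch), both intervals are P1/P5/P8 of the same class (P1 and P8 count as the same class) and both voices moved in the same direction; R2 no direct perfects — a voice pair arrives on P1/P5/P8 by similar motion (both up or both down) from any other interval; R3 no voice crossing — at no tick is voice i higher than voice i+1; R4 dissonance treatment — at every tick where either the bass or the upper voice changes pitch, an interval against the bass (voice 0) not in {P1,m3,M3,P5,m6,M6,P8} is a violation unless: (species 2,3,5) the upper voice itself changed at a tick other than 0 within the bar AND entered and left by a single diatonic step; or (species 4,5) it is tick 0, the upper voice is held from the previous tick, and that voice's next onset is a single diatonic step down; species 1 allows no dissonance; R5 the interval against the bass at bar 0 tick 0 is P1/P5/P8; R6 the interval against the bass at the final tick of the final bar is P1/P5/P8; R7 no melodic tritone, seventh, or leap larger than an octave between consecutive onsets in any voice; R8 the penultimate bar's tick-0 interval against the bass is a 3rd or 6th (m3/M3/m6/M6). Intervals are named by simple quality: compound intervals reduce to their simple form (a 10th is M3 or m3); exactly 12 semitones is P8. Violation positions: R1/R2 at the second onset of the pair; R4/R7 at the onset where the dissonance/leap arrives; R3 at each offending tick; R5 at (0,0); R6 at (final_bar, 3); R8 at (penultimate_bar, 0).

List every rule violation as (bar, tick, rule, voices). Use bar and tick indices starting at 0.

bar 0: v0=C3 v1=C4 downbeat P8
bar 1: v0=B2 v1=G3 downbeat m6
bar 2: v0=C3 v1=E3 downbeat M3
bar 3: v0=D3 v1=F3 downbeat m3
bar 4: v0=C3 v1=E3 downbeat M3
bar 5: v0=B2 v1=G3 downbeat m6
bar 6: v0=C3 v1=C4 downbeat P8
  -> R4 @ bar 1 tick 2 v(0, 1): B2/F4 TT untreated
  -> R7 @ bar 1 tick 2 v(1,): G3->F4 leap 10st
  -> R7 @ bar 2 tick 0 v(1,): F4->E3 leap 13st
  -> R4 @ bar 5 tick 3 v(0, 1): B2/F3 TT untreated
  -> R2 @ bar 6 tick 0 v(0, 1): B2/F3 TT -> C3/C4 P8 similar

(1, 2, R4, (0, 1))
(1, 2, R7, (1,))
(2, 0, R7, (1,))
(5, 3, R4, (0, 1))
(6, 0, R2, (0, 1))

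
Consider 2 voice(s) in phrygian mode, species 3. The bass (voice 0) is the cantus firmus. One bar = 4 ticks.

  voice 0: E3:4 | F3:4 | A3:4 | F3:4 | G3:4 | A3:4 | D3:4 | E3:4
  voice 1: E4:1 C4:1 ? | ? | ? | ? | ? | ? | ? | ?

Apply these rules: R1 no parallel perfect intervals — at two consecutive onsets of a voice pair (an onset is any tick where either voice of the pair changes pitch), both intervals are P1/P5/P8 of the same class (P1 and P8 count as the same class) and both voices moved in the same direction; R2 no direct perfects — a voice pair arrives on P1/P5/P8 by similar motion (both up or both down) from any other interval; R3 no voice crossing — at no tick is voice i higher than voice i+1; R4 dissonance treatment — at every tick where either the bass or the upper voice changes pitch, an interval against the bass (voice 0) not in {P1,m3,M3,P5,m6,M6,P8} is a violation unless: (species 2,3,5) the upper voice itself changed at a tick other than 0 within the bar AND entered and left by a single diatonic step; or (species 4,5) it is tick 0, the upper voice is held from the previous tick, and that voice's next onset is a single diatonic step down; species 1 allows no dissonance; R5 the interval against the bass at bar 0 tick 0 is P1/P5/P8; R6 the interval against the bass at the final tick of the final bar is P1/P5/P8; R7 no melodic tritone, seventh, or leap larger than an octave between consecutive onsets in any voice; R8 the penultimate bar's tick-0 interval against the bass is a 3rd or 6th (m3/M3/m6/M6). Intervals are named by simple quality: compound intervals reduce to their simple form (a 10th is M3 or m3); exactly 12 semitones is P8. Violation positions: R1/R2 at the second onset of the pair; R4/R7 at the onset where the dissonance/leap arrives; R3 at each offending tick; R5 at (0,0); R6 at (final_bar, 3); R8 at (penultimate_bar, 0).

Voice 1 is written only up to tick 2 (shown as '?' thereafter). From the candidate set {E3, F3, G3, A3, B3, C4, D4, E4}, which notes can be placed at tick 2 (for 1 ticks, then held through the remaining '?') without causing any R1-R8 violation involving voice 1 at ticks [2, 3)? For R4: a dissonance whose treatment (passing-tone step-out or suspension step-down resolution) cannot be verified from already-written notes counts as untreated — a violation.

{B3, C4, E3, E4, G3}

E3: legal
F3: violates R4
G3: legal
A3: violates R4
B3: legal
C4: legal
D4: violates R4
E4: legal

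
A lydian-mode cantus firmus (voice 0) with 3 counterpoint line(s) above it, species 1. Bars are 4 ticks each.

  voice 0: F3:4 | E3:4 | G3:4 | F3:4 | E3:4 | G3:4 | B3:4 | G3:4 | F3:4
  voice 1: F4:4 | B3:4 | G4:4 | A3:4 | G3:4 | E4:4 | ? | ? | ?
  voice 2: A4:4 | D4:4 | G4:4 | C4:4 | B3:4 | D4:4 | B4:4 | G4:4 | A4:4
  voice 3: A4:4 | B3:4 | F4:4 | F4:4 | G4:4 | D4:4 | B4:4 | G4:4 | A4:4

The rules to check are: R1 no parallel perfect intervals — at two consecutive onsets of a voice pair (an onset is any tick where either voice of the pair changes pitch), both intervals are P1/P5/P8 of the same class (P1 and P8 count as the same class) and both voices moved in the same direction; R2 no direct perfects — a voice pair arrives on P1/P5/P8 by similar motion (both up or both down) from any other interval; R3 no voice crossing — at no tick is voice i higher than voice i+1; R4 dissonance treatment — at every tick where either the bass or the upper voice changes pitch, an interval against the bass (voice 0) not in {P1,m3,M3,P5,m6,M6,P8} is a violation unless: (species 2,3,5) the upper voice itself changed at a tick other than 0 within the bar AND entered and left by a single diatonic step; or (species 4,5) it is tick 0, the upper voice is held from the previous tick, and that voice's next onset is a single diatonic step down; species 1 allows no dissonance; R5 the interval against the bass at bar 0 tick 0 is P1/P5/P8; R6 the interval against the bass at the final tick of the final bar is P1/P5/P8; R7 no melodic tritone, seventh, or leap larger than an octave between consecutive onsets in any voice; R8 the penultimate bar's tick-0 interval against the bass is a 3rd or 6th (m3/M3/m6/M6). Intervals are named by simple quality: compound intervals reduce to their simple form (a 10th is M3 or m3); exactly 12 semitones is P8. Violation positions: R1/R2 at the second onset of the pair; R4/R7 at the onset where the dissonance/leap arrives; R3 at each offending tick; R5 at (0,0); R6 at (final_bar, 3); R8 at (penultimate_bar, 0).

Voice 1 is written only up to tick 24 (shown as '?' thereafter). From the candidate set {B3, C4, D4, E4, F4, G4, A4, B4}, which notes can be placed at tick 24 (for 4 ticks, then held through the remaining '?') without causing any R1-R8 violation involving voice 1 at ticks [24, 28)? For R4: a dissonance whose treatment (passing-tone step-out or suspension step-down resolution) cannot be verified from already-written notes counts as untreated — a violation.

{B3, D4, G4}

B3: legal
C4: violates R4
D4: legal
E4: violates R4
F4: violates R4
G4: legal
A4: violates R4
B4: violates R2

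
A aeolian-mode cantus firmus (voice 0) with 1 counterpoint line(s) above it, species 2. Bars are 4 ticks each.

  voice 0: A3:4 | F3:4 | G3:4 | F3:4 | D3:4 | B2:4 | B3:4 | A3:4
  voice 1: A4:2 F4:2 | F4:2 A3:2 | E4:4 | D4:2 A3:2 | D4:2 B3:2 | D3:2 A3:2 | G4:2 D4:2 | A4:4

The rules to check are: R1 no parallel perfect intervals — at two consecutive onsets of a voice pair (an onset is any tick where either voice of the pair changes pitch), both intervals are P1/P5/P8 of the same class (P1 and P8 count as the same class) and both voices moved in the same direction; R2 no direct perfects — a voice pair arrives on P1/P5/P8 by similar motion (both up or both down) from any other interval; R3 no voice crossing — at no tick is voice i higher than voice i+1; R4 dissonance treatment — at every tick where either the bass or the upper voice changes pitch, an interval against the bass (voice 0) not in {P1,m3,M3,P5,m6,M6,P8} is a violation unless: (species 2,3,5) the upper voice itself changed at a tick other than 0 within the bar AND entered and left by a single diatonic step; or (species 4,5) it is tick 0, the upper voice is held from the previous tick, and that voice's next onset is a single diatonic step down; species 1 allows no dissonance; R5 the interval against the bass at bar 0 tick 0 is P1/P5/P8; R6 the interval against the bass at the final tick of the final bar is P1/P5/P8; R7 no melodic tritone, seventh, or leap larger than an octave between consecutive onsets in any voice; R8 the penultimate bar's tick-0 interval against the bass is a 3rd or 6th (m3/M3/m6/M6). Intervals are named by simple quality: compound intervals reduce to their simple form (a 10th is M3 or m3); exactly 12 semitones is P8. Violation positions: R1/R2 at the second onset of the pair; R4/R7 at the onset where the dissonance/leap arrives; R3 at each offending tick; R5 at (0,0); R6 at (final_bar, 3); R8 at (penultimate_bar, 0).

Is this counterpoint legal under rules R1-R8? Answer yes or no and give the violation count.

bar 0: v0=A3 v1=A4 (P8)
bar 1: v0=F3 v1=F4 (P8)
bar 2: v0=G3 v1=E4 (M6)
bar 3: v0=F3 v1=D4 (M6)
bar 4: v0=D3 v1=D4 (P8)
bar 5: v0=B2 v1=D3 (m3)
bar 6: v0=B3 v1=G4 (m6)
bar 7: v0=A3 v1=A4 (P8)
  R4 @ bar5.2: B2/A3 m7 untreated
  R7 @ bar6.0: A3->G4 leap 10st

No (2 violations)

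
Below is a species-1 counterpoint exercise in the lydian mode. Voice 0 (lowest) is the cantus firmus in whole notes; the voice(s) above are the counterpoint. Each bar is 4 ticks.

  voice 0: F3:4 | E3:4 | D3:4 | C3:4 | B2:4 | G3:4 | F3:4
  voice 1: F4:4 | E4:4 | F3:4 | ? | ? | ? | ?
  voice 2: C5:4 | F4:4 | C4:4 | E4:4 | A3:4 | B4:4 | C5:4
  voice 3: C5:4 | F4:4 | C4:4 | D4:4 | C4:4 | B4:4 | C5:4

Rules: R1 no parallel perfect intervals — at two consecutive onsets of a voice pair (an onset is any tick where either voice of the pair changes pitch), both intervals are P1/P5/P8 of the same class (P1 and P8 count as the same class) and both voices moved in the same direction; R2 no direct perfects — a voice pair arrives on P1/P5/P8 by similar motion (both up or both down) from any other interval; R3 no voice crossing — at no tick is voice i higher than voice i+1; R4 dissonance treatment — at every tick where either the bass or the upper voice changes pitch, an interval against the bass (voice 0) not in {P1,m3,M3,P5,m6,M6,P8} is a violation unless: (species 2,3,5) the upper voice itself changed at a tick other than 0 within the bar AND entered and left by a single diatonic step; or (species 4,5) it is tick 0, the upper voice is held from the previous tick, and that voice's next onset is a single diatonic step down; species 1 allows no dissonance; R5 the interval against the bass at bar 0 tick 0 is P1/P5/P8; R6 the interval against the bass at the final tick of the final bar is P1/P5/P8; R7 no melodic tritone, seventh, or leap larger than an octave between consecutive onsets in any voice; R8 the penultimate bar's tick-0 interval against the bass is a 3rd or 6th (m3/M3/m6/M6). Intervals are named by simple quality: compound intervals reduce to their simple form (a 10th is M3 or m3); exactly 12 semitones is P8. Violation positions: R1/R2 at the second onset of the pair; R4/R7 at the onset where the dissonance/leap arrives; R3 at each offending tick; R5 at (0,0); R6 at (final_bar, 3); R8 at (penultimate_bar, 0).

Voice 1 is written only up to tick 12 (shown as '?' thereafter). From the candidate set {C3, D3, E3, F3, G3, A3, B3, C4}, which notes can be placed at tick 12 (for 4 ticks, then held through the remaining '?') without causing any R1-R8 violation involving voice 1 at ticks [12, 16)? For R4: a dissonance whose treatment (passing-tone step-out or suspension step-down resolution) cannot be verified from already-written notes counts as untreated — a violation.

C3: violates R2
D3: violates R4
E3: legal
F3: violates R4
G3: violates R1
A3: violates R1
B3: violates R4,R7
C4: legal

{C4, E3}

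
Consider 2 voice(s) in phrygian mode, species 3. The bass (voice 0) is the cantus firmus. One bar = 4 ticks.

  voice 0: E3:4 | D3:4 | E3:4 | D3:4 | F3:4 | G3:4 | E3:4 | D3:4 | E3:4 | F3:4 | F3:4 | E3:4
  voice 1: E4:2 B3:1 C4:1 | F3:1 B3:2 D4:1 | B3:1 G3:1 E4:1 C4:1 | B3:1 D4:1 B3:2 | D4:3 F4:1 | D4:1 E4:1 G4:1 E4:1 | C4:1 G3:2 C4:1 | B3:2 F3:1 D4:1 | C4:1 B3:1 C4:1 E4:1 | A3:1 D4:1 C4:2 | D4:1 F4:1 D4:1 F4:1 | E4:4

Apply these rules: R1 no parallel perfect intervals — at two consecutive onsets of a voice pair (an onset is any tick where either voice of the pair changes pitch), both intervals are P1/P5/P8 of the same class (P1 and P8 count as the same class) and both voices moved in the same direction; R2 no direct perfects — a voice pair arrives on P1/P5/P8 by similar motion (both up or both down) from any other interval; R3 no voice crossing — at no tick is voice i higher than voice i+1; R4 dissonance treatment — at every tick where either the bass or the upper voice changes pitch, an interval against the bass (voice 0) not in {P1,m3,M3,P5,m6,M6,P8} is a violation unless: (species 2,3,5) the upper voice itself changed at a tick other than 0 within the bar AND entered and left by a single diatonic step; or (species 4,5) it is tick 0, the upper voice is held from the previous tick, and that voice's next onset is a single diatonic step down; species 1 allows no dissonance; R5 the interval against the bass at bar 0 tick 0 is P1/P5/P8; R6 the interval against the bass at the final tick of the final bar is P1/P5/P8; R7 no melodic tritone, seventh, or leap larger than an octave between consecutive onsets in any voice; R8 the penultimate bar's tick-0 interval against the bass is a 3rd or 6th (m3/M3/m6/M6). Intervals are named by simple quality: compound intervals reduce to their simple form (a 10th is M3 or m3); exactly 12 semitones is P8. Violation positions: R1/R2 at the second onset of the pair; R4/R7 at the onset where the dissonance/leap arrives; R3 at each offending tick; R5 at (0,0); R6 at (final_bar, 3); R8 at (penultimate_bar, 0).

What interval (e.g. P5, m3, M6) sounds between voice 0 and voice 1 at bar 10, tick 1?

voice 0=F3 voice 1=F4 -> P8

P8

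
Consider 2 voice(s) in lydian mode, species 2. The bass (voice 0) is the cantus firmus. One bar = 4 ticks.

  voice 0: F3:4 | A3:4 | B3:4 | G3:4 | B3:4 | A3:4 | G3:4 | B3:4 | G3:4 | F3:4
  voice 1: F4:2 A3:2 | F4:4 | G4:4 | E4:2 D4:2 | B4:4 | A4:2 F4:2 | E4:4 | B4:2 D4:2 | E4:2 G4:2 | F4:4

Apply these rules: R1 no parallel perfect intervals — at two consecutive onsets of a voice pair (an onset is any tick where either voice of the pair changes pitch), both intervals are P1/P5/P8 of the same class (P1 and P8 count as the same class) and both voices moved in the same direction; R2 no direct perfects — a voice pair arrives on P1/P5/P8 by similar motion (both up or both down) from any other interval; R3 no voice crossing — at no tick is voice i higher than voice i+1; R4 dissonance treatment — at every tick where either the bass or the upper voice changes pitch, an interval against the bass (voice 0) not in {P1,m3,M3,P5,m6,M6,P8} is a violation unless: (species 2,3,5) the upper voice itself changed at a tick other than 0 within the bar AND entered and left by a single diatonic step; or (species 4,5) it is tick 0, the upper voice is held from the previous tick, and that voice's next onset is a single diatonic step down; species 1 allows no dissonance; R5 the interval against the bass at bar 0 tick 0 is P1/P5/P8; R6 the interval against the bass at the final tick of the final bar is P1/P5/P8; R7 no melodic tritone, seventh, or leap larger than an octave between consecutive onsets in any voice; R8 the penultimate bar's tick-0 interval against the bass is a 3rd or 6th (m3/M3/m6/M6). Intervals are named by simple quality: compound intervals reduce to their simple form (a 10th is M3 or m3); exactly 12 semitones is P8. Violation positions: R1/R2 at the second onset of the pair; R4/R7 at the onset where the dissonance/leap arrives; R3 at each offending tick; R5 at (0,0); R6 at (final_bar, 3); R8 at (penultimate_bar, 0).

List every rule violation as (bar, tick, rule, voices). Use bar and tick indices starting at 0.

bar 0: v0=F3 v1=F4 downbeat P8
bar 1: v0=A3 v1=F4 downbeat m6
bar 2: v0=B3 v1=G4 downbeat m6
bar 3: v0=G3 v1=E4 downbeat M6
bar 4: v0=B3 v1=B4 downbeat P8
bar 5: v0=A3 v1=A4 downbeat P8
bar 6: v0=G3 v1=E4 downbeat M6
bar 7: v0=B3 v1=B4 downbeat P8
bar 8: v0=G3 v1=E4 downbeat M6
bar 9: v0=F3 v1=F4 downbeat P8
  -> R2 @ bar 4 tick 0 v(0, 1): G3/D4 P5 -> B3/B4 P8 similar
  -> R1 @ bar 5 tick 0 v(0, 1): B3/B4 P8 -> A3/A4 P8 similar
  -> R2 @ bar 7 tick 0 v(0, 1): G3/E4 M6 -> B3/B4 P8 similar
  -> R1 @ bar 9 tick 0 v(0, 1): G3/G4 P8 -> F3/F4 P8 similar

(4, 0, R2, (0, 1))
(5, 0, R1, (0, 1))
(7, 0, R2, (0, 1))
(9, 0, R1, (0, 1))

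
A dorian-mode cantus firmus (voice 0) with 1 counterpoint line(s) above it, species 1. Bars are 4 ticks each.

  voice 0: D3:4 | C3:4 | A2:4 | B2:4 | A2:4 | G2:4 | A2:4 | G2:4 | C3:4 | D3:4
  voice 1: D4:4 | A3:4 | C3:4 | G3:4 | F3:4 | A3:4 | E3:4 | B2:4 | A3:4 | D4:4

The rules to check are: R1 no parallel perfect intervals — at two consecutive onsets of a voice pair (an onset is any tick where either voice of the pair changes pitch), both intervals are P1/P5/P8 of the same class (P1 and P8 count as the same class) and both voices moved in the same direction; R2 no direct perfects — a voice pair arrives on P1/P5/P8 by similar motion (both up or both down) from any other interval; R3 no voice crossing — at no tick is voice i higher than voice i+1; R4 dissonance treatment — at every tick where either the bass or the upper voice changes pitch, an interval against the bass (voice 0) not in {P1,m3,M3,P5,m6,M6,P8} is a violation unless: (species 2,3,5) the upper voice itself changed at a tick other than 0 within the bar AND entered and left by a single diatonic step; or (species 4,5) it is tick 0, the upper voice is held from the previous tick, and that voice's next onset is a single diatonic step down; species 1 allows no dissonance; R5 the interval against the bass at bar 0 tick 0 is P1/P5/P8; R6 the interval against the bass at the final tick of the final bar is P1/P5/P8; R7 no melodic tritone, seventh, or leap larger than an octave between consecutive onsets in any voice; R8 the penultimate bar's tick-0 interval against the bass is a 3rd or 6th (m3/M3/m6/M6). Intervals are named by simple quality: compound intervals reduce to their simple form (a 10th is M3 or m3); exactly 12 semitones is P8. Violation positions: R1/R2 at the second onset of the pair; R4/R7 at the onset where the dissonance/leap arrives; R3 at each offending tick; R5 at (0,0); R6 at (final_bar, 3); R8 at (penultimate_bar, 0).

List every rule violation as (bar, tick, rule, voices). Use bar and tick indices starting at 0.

bar 0: v0=D3 v1=D4 downbeat P8
bar 1: v0=C3 v1=A3 downbeat M6
bar 2: v0=A2 v1=C3 downbeat m3
bar 3: v0=B2 v1=G3 downbeat m6
bar 4: v0=A2 v1=F3 downbeat m6
bar 5: v0=G2 v1=A3 downbeat M2
bar 6: v0=A2 v1=E3 downbeat P5
bar 7: v0=G2 v1=B2 downbeat M3
bar 8: v0=C3 v1=A3 downbeat M6
bar 9: v0=D3 v1=D4 downbeat P8
  -> R4 @ bar 5 tick 0 v(0, 1): G2/A3 M2 untreated
  -> R7 @ bar 8 tick 0 v(1,): B2->A3 leap 10st
  -> R2 @ bar 9 tick 0 v(0, 1): C3/A3 M6 -> D3/D4 P8 similar

(5, 0, R4, (0, 1))
(8, 0, R7, (1,))
(9, 0, R2, (0, 1))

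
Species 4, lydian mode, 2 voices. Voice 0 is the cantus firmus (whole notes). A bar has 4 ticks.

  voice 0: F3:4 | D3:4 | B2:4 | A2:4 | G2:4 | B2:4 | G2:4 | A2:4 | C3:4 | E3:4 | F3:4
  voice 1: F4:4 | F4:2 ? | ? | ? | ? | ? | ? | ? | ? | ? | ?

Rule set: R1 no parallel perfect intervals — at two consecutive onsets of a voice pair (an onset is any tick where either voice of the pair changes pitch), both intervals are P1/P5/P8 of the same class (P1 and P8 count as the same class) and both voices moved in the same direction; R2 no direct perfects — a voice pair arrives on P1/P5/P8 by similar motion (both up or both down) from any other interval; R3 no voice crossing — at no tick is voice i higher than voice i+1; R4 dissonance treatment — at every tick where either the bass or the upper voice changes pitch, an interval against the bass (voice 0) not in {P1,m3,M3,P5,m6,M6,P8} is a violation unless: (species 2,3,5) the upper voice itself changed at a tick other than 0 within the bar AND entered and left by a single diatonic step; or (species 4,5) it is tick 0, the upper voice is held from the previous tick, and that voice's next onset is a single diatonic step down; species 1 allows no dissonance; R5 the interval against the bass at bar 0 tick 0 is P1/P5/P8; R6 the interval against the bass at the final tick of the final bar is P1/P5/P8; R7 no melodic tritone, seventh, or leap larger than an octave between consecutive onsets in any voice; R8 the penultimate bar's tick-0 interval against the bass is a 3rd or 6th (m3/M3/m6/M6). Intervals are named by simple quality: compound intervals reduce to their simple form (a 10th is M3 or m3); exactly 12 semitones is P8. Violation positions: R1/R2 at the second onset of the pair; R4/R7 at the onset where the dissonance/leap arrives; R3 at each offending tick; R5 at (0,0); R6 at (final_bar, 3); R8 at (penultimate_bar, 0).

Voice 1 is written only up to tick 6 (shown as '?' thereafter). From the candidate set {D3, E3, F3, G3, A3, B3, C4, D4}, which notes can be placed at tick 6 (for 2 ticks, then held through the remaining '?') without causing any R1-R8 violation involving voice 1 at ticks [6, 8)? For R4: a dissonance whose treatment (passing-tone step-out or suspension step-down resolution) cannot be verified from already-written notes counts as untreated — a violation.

{A3, D4, F3}

D3: violates R7
E3: violates R4,R7
F3: legal
G3: violates R4,R7
A3: legal
B3: violates R7
C4: violates R4
D4: legal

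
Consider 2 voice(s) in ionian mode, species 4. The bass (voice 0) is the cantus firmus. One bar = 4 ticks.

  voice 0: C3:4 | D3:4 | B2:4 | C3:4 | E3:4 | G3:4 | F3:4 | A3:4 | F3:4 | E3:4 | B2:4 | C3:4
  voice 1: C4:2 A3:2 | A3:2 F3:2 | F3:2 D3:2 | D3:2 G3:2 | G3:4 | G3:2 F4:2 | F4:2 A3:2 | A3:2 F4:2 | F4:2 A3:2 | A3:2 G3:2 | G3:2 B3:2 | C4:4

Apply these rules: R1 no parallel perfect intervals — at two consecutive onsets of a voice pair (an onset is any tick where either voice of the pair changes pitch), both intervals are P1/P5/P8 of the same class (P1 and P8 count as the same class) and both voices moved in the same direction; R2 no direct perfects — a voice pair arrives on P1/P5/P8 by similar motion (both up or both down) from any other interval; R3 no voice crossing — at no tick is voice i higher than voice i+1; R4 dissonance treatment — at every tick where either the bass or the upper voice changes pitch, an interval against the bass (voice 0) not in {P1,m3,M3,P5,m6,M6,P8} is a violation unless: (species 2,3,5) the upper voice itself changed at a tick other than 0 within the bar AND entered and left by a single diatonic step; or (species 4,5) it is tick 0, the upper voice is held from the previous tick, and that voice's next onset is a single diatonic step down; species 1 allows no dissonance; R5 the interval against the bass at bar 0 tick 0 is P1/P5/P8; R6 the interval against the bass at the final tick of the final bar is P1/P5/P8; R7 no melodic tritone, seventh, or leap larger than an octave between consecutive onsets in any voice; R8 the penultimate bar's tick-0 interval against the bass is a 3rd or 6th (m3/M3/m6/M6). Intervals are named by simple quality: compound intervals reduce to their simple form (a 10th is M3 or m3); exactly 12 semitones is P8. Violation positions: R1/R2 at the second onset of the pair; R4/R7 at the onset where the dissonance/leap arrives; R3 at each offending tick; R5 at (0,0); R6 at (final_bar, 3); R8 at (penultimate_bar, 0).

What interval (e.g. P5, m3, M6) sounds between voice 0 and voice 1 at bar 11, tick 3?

P8

voice 0=C3 voice 1=C4 -> P8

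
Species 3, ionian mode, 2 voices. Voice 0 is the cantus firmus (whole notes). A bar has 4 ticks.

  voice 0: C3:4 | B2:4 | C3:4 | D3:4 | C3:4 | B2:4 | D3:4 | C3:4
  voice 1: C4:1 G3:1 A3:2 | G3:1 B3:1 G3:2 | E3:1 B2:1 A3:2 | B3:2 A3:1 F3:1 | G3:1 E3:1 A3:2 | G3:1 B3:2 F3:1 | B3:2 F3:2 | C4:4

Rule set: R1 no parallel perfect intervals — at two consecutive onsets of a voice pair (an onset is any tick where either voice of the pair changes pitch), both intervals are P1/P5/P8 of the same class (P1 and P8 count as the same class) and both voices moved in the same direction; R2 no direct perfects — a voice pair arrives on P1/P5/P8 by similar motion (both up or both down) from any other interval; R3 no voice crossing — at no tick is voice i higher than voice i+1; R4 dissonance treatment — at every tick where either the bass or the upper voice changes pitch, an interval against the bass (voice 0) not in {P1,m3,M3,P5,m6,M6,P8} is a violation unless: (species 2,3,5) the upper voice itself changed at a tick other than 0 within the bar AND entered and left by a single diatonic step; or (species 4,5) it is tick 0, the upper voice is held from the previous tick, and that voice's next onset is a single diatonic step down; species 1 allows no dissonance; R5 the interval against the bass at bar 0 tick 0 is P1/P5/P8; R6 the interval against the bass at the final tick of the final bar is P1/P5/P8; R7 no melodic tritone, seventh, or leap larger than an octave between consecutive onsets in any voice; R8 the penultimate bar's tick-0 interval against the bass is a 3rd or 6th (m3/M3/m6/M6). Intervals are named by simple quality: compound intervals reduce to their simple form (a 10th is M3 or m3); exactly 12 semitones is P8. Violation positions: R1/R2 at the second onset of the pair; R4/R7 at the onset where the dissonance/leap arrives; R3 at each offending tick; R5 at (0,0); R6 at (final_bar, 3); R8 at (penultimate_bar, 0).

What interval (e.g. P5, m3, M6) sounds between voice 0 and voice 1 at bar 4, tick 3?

voice 0=C3 voice 1=A3 -> M6

M6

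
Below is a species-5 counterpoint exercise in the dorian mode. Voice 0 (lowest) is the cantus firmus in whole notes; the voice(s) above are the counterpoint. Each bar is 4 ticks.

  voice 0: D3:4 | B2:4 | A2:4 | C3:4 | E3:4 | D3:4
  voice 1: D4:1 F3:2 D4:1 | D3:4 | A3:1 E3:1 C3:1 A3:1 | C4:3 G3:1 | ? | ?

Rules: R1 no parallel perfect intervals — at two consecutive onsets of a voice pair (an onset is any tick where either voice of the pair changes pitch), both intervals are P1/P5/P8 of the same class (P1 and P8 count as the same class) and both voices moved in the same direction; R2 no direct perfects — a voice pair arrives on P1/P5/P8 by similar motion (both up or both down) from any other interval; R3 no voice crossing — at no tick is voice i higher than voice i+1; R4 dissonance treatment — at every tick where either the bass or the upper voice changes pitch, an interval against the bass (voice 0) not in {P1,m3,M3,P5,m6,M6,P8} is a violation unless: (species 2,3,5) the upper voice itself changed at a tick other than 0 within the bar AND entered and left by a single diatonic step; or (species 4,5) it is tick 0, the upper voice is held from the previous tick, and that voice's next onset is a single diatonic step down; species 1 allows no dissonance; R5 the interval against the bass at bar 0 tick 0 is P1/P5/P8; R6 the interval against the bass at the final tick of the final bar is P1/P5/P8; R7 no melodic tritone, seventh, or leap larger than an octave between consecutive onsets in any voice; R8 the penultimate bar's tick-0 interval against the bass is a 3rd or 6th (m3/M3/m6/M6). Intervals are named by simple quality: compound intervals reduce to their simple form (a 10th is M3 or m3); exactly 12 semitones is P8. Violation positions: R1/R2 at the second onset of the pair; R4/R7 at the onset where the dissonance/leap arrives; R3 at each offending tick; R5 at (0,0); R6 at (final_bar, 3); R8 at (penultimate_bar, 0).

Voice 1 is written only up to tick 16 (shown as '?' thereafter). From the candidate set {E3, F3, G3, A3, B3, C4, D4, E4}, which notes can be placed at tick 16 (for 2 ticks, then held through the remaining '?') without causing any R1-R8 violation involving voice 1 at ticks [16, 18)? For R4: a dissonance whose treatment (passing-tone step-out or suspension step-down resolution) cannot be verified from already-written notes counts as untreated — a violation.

{C4, G3}

E3: violates R8
F3: violates R4,R8
G3: legal
A3: violates R4,R8
B3: violates R1,R8
C4: legal
D4: violates R4,R8
E4: violates R2,R8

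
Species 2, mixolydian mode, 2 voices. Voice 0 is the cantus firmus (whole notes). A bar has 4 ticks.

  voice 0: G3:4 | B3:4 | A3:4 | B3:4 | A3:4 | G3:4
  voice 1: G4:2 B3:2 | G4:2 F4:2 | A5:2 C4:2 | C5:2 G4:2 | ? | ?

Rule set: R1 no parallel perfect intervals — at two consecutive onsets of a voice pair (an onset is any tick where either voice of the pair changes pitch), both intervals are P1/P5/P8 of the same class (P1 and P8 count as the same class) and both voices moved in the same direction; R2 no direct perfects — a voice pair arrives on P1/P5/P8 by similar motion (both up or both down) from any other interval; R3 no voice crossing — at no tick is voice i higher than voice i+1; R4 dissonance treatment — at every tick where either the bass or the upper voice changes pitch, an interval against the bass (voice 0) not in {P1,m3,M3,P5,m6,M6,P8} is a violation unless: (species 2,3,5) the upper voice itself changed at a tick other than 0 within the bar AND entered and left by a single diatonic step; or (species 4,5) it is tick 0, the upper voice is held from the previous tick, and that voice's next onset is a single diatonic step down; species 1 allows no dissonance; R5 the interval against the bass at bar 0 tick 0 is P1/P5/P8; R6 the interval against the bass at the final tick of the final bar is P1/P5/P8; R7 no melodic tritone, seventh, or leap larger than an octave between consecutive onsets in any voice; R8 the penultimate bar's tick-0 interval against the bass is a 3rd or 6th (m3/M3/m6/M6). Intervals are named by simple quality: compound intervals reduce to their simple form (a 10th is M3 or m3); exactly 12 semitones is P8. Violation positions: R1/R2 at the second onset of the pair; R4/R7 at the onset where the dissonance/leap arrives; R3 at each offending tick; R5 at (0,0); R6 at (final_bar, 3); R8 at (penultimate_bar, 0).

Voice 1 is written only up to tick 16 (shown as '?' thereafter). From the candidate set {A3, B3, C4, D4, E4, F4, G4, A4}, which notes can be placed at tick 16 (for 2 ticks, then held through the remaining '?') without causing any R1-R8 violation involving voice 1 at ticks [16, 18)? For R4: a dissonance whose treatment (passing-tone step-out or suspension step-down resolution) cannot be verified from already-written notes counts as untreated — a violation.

{C4, F4}

A3: violates R2,R7,R8
B3: violates R4,R8
C4: legal
D4: violates R4,R8
E4: violates R2,R8
F4: legal
G4: violates R4,R8
A4: violates R8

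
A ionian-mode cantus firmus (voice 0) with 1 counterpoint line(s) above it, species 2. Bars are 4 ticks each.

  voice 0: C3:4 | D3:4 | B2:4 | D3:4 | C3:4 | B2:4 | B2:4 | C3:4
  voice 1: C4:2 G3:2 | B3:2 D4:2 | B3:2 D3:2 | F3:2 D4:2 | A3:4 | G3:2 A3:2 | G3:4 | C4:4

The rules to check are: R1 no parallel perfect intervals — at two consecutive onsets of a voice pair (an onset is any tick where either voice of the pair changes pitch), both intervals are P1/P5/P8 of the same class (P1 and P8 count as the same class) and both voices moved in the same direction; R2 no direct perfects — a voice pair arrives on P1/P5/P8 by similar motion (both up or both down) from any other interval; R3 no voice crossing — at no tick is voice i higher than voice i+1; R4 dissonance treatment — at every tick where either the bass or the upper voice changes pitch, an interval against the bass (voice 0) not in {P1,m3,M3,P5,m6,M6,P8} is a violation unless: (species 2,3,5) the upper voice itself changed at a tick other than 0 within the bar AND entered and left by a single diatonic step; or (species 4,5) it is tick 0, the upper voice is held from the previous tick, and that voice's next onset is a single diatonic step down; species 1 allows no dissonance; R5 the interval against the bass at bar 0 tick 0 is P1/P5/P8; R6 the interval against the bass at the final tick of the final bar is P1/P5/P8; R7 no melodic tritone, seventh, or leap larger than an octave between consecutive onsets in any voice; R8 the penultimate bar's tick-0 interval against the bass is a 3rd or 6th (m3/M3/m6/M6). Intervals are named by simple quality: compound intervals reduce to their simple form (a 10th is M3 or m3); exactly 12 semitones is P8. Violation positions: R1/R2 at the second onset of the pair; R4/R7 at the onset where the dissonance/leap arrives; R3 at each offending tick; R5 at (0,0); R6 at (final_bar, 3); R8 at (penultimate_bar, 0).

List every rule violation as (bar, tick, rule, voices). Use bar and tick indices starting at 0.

(2, 0, R1, (0, 1))
(7, 0, R2, (0, 1))

bar 0: v0=C3 v1=C4 downbeat P8
bar 1: v0=D3 v1=B3 downbeat M6
bar 2: v0=B2 v1=B3 downbeat P8
bar 3: v0=D3 v1=F3 downbeat m3
bar 4: v0=C3 v1=A3 downbeat M6
bar 5: v0=B2 v1=G3 downbeat m6
bar 6: v0=B2 v1=G3 downbeat m6
bar 7: v0=C3 v1=C4 downbeat P8
  -> R1 @ bar 2 tick 0 v(0, 1): D3/D4 P8 -> B2/B3 P8 similar
  -> R2 @ bar 7 tick 0 v(0, 1): B2/G3 m6 -> C3/C4 P8 similar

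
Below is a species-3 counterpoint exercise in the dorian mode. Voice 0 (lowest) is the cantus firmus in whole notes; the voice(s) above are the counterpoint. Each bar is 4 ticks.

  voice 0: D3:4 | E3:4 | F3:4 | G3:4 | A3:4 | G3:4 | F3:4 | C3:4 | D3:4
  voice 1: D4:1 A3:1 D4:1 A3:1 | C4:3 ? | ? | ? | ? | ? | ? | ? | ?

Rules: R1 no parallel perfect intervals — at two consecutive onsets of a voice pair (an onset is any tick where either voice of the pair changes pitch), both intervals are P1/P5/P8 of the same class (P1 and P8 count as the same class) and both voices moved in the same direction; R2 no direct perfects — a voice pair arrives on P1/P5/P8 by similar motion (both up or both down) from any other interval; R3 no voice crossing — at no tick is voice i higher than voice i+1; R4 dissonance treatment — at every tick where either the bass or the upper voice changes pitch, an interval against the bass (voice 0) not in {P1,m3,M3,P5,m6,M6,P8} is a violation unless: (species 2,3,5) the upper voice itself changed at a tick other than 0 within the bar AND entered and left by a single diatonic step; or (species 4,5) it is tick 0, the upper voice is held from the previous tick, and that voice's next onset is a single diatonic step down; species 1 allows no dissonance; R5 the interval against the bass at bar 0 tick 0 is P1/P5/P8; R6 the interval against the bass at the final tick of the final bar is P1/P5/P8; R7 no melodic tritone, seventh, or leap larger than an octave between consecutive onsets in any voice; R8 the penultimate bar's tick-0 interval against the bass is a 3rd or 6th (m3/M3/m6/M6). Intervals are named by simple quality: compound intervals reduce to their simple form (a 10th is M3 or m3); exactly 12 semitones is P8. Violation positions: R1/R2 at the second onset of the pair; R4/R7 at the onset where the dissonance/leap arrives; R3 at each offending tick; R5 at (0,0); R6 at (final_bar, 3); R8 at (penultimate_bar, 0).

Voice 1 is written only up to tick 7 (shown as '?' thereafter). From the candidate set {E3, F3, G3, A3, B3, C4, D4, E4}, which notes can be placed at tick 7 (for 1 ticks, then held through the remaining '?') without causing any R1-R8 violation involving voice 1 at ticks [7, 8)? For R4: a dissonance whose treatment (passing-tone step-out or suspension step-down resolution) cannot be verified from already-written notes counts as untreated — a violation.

E3: legal
F3: violates R4
G3: legal
A3: violates R4
B3: legal
C4: legal
D4: violates R4
E4: legal

{B3, C4, E3, E4, G3}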